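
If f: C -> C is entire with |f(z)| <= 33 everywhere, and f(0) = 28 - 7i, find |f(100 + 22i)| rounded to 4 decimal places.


Step 1: By Liouville's theorem, a bounded entire function is constant.
Step 2: f(z) = f(0) = 28 - 7i for all z.
Step 3: |f(w)| = |28 - 7i| = sqrt(784 + 49)
Step 4: = 28.8617

28.8617


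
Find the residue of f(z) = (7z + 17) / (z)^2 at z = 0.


Step 1: Pole of order 2 at z = 0
Step 2: Res = lim d/dz [(z)^2 * f(z)] as z -> 0
Step 3: (z)^2 * f(z) = 7z + 17
Step 4: d/dz[7z + 17] = 7

7


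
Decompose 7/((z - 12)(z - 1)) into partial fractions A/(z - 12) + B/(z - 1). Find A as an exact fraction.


Step 1: Multiply both sides by (z - 12) and set z = 12
Step 2: A = 7 / (12 - 1)
Step 3: A = 7 / 11
Step 4: A = 7/11

7/11


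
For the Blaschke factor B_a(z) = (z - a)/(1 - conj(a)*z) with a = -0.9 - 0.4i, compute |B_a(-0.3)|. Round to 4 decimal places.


Step 1: Numerator z0 - a = -0.3 - (-0.9 - 0.4i) = 0.6 + 0.4i
Step 2: Denominator 1 - conj(a)*z0 = 1 - (-0.9 + 0.4i)*(-0.3) = 0.73 + 0.12i
Step 3: |z0 - a|^2 = 0.6^2 + 0.4^2 = 0.52; |1 - conj(a)*z0|^2 = 0.73^2 + 0.12^2 = 0.5473
Step 4: |B_a(-0.3)| = sqrt(0.52 / 0.5473) = sqrt(0.950119)
Step 5: = 0.9747

0.9747


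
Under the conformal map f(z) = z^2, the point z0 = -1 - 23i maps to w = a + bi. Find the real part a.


Step 1: z0 = -1 - 23i
Step 2: z0^2 = (-1)^2 - (-23)^2 + 46i
Step 3: real part = 1 - 529 = -528

-528


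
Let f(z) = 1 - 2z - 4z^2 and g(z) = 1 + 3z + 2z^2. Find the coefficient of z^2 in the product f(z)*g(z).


Step 1: z^2 term in f*g comes from: (1)*(2z^2) + (-2z)*(3z) + (-4z^2)*(1)
Step 2: = 2 - 6 - 4
Step 3: = -8

-8


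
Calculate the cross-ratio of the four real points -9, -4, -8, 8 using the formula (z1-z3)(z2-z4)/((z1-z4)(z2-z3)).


Step 1: (z1-z3)(z2-z4) = (-1) * (-12) = 12
Step 2: (z1-z4)(z2-z3) = (-17) * 4 = -68
Step 3: Cross-ratio = -12/68 = -3/17

-3/17


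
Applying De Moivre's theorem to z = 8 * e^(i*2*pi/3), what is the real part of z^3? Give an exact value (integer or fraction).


Step 1: By De Moivre's theorem, z^3 = 8^3 * e^(i*3*2*pi/3) = 512 * (cos(2*pi) + i*sin(2*pi))
Step 2: |z|^3 = 8^3 = 512
Step 3: Reduce the angle mod 2*pi: 2*pi - 2*pi = 0
Step 4: cos(0) = 1
Step 5: Re(z^3) = 512 * 1 = 512

512


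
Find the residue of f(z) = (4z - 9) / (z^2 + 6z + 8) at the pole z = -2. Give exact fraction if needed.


Step 1: Q(z) = z^2 + 6z + 8 = (z + 2)(z + 4)
Step 2: Q'(z) = 2z + 6
Step 3: Q'(-2) = 2, P(-2) = -17
Step 4: Res = P(-2)/Q'(-2) = -17/2 = -17/2

-17/2


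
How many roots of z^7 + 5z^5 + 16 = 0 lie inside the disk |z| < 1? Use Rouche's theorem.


Step 1: On |z| = 1 the three terms have sizes |z^7| = 1^7 = 1, |5z^5| = 5*1^5 = 5, |16| = 16
Step 2: The dominant term is g(z) = 16; let h(z) = z^7 + 5z^5 so f = g + h
Step 3: On |z| = 1: |g| = 16 and |h| <= 1 + 5 = 6
Step 4: Since 16 > 6, |h| < |g| on |z| = 1, so by Rouche f has the same number of zeros as g inside |z| < 1
Step 5: g(z) = 16 is a nonzero constant with no zeros inside |z| < 1. Answer = 0

0


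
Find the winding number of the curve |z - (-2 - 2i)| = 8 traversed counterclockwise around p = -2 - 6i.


Step 1: Center c = (-2, -2), radius = 8
Step 2: |p - c|^2 = 0^2 + (-4)^2 = 16
Step 3: r^2 = 64
Step 4: |p-c| < r so winding number = 1

1


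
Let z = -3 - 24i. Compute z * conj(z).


Step 1: conj(z) = -3 + 24i
Step 2: z * conj(z) = (-3)^2 + (-24)^2
Step 3: = 9 + 576 = 585

585


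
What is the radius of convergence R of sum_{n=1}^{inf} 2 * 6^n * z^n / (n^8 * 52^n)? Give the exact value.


Step 1: General term a_n = 2 * 6^n / (n^8 * 52^n)
Step 2: By the root test, |a_n|^(1/n) = 2^(1/n) * 6 / (n^(8/n) * 52) -> 6/52 as n -> infinity (since 2^(1/n) -> 1 and n^(8/n) -> 1)
Step 3: R = 1/lim|a_n|^(1/n) = 52/6 = 26/3

26/3


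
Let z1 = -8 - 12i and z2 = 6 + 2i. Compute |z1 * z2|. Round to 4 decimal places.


Step 1: |z1| = sqrt((-8)^2 + (-12)^2) = sqrt(208)
Step 2: |z2| = sqrt(6^2 + 2^2) = sqrt(40)
Step 3: |z1*z2| = |z1|*|z2| = sqrt(208) * sqrt(40) = sqrt(208 * 40) = sqrt(8320)
Step 4: = 91.214

91.214


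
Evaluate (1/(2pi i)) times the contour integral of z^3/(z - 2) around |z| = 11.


Step 1: f(z) = z^3, a = 2 is inside |z| = 11
Step 2: By Cauchy integral formula: (1/(2pi*i)) * integral = f(a)
Step 3: f(2) = 2^3 = 8

8


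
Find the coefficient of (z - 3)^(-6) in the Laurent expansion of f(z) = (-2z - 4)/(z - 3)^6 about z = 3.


Step 1: Write the numerator in powers of (z - 3): -2z - 4 = -2(z - 3) + (-2*3 - 4) = -2(z - 3) - 10
Step 2: Divide by (z - 3)^6: f(z) = -10(z - 3)^(-6) - 2(z - 3)^(-5)
Step 3: This finite sum is the Laurent series of f about z = 3.
Step 4: Coefficient of (z - 3)^(-6) = -2*3 - 4 = -10

-10


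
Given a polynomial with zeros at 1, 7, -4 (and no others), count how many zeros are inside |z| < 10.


Step 1: Check each root:
  z = 1: |1| = 1 < 10
  z = 7: |7| = 7 < 10
  z = -4: |-4| = 4 < 10
Step 2: Count = 3

3


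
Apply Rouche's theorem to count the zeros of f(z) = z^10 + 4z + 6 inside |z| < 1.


Step 1: On |z| = 1 the three terms have sizes |z^10| = 1^10 = 1, |4z| = 4*1 = 4, |6| = 6
Step 2: The dominant term is g(z) = 6; let h(z) = z^10 + 4z so f = g + h
Step 3: On |z| = 1: |g| = 6 and |h| <= 1 + 4 = 5
Step 4: Since 6 > 5, |h| < |g| on |z| = 1, so by Rouche f has the same number of zeros as g inside |z| < 1
Step 5: g(z) = 6 is a nonzero constant with no zeros inside |z| < 1. Answer = 0

0


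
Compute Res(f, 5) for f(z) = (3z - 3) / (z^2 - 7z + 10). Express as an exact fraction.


Step 1: Q(z) = z^2 - 7z + 10 = (z - 5)(z - 2)
Step 2: Q'(z) = 2z - 7
Step 3: Q'(5) = 3, P(5) = 12
Step 4: Res = P(5)/Q'(5) = 12/3 = 4

4


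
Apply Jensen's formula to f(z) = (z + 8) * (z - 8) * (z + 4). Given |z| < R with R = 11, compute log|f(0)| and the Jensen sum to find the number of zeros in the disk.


Jensen's formula: (1/2pi)*integral log|f(Re^it)|dt = log|f(0)| + sum_{|a_k|<R} log(R/|a_k|)
Step 1: f(0) = 8 * (-8) * 4 = -256
Step 2: log|f(0)| = log|-8| + log|8| + log|-4| = 5.5452
Step 3: Zeros inside |z| < 11: -8, 8, -4
Step 4: Jensen sum = log(11/8) + log(11/8) + log(11/4) = 1.6485
Step 5: n(R) = number of terms in the Jensen sum = count of zeros inside |z| < 11 = 3

3


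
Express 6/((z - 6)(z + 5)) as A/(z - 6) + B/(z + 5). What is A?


Step 1: Multiply both sides by (z - 6) and set z = 6
Step 2: A = 6 / (6 + 5)
Step 3: A = 6 / 11
Step 4: A = 6/11

6/11


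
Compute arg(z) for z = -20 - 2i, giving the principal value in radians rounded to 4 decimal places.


Step 1: z = -20 - 2i
Step 2: arg(z) = atan2(-2, -20)
Step 3: arg(z) = -3.0419

-3.0419


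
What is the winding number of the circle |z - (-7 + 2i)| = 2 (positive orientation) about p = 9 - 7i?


Step 1: Center c = (-7, 2), radius = 2
Step 2: |p - c|^2 = 16^2 + (-9)^2 = 337
Step 3: r^2 = 4
Step 4: |p-c| > r so winding number = 0

0


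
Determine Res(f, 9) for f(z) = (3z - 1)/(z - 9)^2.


Step 1: Pole of order 2 at z = 9
Step 2: Res = lim d/dz [(z - 9)^2 * f(z)] as z -> 9
Step 3: (z - 9)^2 * f(z) = 3z - 1
Step 4: d/dz[3z - 1] = 3

3


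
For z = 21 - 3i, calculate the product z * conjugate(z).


Step 1: conj(z) = 21 + 3i
Step 2: z * conj(z) = 21^2 + (-3)^2
Step 3: = 441 + 9 = 450

450


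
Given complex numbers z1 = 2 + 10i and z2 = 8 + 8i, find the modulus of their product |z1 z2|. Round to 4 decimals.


Step 1: |z1| = sqrt(2^2 + 10^2) = sqrt(104)
Step 2: |z2| = sqrt(8^2 + 8^2) = sqrt(128)
Step 3: |z1*z2| = |z1|*|z2| = sqrt(104) * sqrt(128) = sqrt(104 * 128) = sqrt(13312)
Step 4: = 115.3776

115.3776


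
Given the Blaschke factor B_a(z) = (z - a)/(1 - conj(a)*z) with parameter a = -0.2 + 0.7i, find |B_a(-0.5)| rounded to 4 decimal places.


Step 1: Numerator z0 - a = -0.5 - (-0.2 + 0.7i) = -0.3 - 0.7i
Step 2: Denominator 1 - conj(a)*z0 = 1 - (-0.2 - 0.7i)*(-0.5) = 0.9 - 0.35i
Step 3: |z0 - a|^2 = (-0.3)^2 + (-0.7)^2 = 0.58; |1 - conj(a)*z0|^2 = 0.9^2 + (-0.35)^2 = 0.9325
Step 4: |B_a(-0.5)| = sqrt(0.58 / 0.9325) = sqrt(0.621984)
Step 5: = 0.7887

0.7887


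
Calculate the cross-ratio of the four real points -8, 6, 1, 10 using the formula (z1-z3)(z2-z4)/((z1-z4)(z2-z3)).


Step 1: (z1-z3)(z2-z4) = (-9) * (-4) = 36
Step 2: (z1-z4)(z2-z3) = (-18) * 5 = -90
Step 3: Cross-ratio = -36/90 = -2/5

-2/5


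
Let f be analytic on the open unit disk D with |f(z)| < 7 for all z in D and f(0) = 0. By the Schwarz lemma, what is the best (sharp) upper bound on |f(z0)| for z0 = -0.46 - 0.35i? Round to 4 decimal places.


Step 1: g = f/7 maps D -> D with g(0) = 0, so by the Schwarz lemma |g(z)| <= |z|, i.e. |f(z)| <= 7|z|; this is sharp (f(z) = 7z).
Step 2: |z0|^2 = (-0.46)^2 + (-0.35)^2 = 0.3341
Step 3: |z0| = sqrt(0.3341) = 0.578014
Step 4: Best bound = 7 * |z0| = 7 * 0.578014 = 4.0461

4.0461


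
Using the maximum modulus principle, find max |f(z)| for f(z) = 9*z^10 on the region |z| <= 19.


Step 1: On |z| = 19, |f(z)| = 9 * |z|^10 = 9 * 19^10
Step 2: By maximum modulus principle, maximum is on boundary.
Step 3: Maximum = 9 * 6131066257801 = 55179596320209

55179596320209


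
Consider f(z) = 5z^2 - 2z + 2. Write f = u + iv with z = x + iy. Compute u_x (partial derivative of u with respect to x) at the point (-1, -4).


Step 1: f(z) = 5(x+iy)^2 - 2(x+iy) + 2
Step 2: u = 5(x^2 - y^2) - 2x + 2
Step 3: u_x = 10x - 2
Step 4: At (-1, -4): u_x = -10 - 2 = -12

-12


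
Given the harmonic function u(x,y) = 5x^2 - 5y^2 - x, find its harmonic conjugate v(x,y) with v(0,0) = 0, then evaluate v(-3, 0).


Step 1: v_x = -u_y = 10y + 0
Step 2: v_y = u_x = 10x - 1
Step 3: v = 10xy - y + C
Step 4: v(0,0) = 0 => C = 0
Step 5: v(-3, 0) = 0

0


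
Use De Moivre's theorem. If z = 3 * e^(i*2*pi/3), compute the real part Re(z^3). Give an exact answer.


Step 1: By De Moivre's theorem, z^3 = 3^3 * e^(i*3*2*pi/3) = 27 * (cos(2*pi) + i*sin(2*pi))
Step 2: |z|^3 = 3^3 = 27
Step 3: Reduce the angle mod 2*pi: 2*pi - 2*pi = 0
Step 4: cos(0) = 1
Step 5: Re(z^3) = 27 * 1 = 27

27


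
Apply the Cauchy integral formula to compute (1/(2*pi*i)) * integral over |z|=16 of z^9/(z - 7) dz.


Step 1: f(z) = z^9, a = 7 is inside |z| = 16
Step 2: By Cauchy integral formula: (1/(2pi*i)) * integral = f(a)
Step 3: f(7) = 7^9 = 40353607

40353607


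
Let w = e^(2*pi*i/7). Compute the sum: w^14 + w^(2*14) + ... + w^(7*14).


Step 1: The sum sum_{j=1}^{n} w^(k*j) equals n if n | k, else 0.
Step 2: Here n = 7, k = 14
Step 3: Does n divide k? 7 | 14 -> True
Step 4: Sum = 7

7


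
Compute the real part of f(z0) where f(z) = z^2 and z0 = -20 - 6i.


Step 1: z0 = -20 - 6i
Step 2: z0^2 = (-20)^2 - (-6)^2 + 240i
Step 3: real part = 400 - 36 = 364

364


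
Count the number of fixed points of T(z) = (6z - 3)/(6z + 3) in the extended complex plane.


Step 1: Fixed points satisfy T(z) = z
Step 2: 6z^2 - 3z + 3 = 0
Step 3: Discriminant = (-3)^2 - 4*6*3 = -63
Step 4: Number of fixed points = 2

2


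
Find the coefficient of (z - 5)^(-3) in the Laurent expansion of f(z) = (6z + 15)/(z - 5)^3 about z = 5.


Step 1: Write the numerator in powers of (z - 5): 6z + 15 = 6(z - 5) + (6*5 + 15) = 6(z - 5) + 45
Step 2: Divide by (z - 5)^3: f(z) = 45(z - 5)^(-3) + 6(z - 5)^(-2)
Step 3: This finite sum is the Laurent series of f about z = 5.
Step 4: Coefficient of (z - 5)^(-3) = 6*5 + 15 = 45

45


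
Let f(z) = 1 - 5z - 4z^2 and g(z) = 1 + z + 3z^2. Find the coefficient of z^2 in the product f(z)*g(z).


Step 1: z^2 term in f*g comes from: (1)*(3z^2) + (-5z)*(z) + (-4z^2)*(1)
Step 2: = 3 - 5 - 4
Step 3: = -6

-6


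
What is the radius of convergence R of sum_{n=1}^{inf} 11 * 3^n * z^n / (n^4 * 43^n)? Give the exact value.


Step 1: General term a_n = 11 * 3^n / (n^4 * 43^n)
Step 2: By the root test, |a_n|^(1/n) = 11^(1/n) * 3 / (n^(4/n) * 43) -> 3/43 as n -> infinity (since 11^(1/n) -> 1 and n^(4/n) -> 1)
Step 3: R = 1/lim|a_n|^(1/n) = 43/3

43/3


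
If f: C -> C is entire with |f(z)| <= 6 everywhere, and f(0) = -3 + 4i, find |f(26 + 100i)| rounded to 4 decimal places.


Step 1: By Liouville's theorem, a bounded entire function is constant.
Step 2: f(z) = f(0) = -3 + 4i for all z.
Step 3: |f(w)| = |-3 + 4i| = sqrt(9 + 16)
Step 4: = 5.0

5.0


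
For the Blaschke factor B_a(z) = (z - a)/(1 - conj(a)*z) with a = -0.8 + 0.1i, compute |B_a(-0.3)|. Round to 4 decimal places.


Step 1: Numerator z0 - a = -0.3 - (-0.8 + 0.1i) = 0.5 - 0.1i
Step 2: Denominator 1 - conj(a)*z0 = 1 - (-0.8 - 0.1i)*(-0.3) = 0.76 - 0.03i
Step 3: |z0 - a|^2 = 0.5^2 + (-0.1)^2 = 0.26; |1 - conj(a)*z0|^2 = 0.76^2 + (-0.03)^2 = 0.5785
Step 4: |B_a(-0.3)| = sqrt(0.26 / 0.5785) = sqrt(0.449438)
Step 5: = 0.6704

0.6704


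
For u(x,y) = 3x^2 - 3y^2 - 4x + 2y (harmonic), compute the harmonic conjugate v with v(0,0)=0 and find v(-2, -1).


Step 1: v_x = -u_y = 6y - 2
Step 2: v_y = u_x = 6x - 4
Step 3: v = 6xy - 2x - 4y + C
Step 4: v(0,0) = 0 => C = 0
Step 5: v(-2, -1) = 20

20


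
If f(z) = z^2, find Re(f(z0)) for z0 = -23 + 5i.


Step 1: z0 = -23 + 5i
Step 2: z0^2 = (-23)^2 - 5^2 - 230i
Step 3: real part = 529 - 25 = 504

504


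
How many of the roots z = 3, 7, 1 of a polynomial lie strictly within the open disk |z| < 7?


Step 1: Check each root:
  z = 3: |3| = 3 < 7
  z = 7: |7| = 7 >= 7
  z = 1: |1| = 1 < 7
Step 2: Count = 2

2


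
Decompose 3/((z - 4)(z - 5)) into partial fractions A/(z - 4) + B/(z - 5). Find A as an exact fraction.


Step 1: Multiply both sides by (z - 4) and set z = 4
Step 2: A = 3 / (4 - 5)
Step 3: A = 3 / (-1)
Step 4: A = -3

-3


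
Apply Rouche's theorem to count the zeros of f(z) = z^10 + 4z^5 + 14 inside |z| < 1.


Step 1: On |z| = 1 the three terms have sizes |z^10| = 1^10 = 1, |4z^5| = 4*1^5 = 4, |14| = 14
Step 2: The dominant term is g(z) = 14; let h(z) = z^10 + 4z^5 so f = g + h
Step 3: On |z| = 1: |g| = 14 and |h| <= 1 + 4 = 5
Step 4: Since 14 > 5, |h| < |g| on |z| = 1, so by Rouche f has the same number of zeros as g inside |z| < 1
Step 5: g(z) = 14 is a nonzero constant with no zeros inside |z| < 1. Answer = 0

0


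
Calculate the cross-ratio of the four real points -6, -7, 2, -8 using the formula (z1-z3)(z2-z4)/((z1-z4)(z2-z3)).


Step 1: (z1-z3)(z2-z4) = (-8) * 1 = -8
Step 2: (z1-z4)(z2-z3) = 2 * (-9) = -18
Step 3: Cross-ratio = 8/18 = 4/9

4/9


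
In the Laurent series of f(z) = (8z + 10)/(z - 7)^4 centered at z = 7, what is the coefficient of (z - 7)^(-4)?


Step 1: Write the numerator in powers of (z - 7): 8z + 10 = 8(z - 7) + (8*7 + 10) = 8(z - 7) + 66
Step 2: Divide by (z - 7)^4: f(z) = 66(z - 7)^(-4) + 8(z - 7)^(-3)
Step 3: This finite sum is the Laurent series of f about z = 7.
Step 4: Coefficient of (z - 7)^(-4) = 8*7 + 10 = 66

66


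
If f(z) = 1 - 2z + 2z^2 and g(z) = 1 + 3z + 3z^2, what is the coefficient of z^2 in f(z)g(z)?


Step 1: z^2 term in f*g comes from: (1)*(3z^2) + (-2z)*(3z) + (2z^2)*(1)
Step 2: = 3 - 6 + 2
Step 3: = -1

-1


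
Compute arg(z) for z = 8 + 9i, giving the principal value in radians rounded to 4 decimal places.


Step 1: z = 8 + 9i
Step 2: arg(z) = atan2(9, 8)
Step 3: arg(z) = 0.8442

0.8442


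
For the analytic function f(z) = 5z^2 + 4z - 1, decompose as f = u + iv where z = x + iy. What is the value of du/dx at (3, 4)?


Step 1: f(z) = 5(x+iy)^2 + 4(x+iy) - 1
Step 2: u = 5(x^2 - y^2) + 4x - 1
Step 3: u_x = 10x + 4
Step 4: At (3, 4): u_x = 30 + 4 = 34

34


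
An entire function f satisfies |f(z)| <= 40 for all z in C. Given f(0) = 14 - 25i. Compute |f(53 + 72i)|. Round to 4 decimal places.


Step 1: By Liouville's theorem, a bounded entire function is constant.
Step 2: f(z) = f(0) = 14 - 25i for all z.
Step 3: |f(w)| = |14 - 25i| = sqrt(196 + 625)
Step 4: = 28.6531

28.6531


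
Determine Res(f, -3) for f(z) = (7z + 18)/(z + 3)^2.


Step 1: Pole of order 2 at z = -3
Step 2: Res = lim d/dz [(z + 3)^2 * f(z)] as z -> -3
Step 3: (z + 3)^2 * f(z) = 7z + 18
Step 4: d/dz[7z + 18] = 7

7


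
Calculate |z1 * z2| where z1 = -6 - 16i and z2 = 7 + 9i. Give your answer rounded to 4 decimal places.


Step 1: |z1| = sqrt((-6)^2 + (-16)^2) = sqrt(292)
Step 2: |z2| = sqrt(7^2 + 9^2) = sqrt(130)
Step 3: |z1*z2| = |z1|*|z2| = sqrt(292) * sqrt(130) = sqrt(292 * 130) = sqrt(37960)
Step 4: = 194.8333

194.8333


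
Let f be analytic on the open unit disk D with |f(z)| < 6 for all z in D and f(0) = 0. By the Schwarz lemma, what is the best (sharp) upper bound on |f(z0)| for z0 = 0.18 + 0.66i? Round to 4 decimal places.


Step 1: g = f/6 maps D -> D with g(0) = 0, so by the Schwarz lemma |g(z)| <= |z|, i.e. |f(z)| <= 6|z|; this is sharp (f(z) = 6z).
Step 2: |z0|^2 = 0.18^2 + 0.66^2 = 0.468
Step 3: |z0| = sqrt(0.468) = 0.684105
Step 4: Best bound = 6 * |z0| = 6 * 0.684105 = 4.1046

4.1046


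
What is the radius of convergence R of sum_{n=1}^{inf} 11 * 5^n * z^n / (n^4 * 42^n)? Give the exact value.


Step 1: General term a_n = 11 * 5^n / (n^4 * 42^n)
Step 2: By the root test, |a_n|^(1/n) = 11^(1/n) * 5 / (n^(4/n) * 42) -> 5/42 as n -> infinity (since 11^(1/n) -> 1 and n^(4/n) -> 1)
Step 3: R = 1/lim|a_n|^(1/n) = 42/5

42/5


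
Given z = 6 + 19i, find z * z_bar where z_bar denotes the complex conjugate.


Step 1: conj(z) = 6 - 19i
Step 2: z * conj(z) = 6^2 + 19^2
Step 3: = 36 + 361 = 397

397


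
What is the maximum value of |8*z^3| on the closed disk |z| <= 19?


Step 1: On |z| = 19, |f(z)| = 8 * |z|^3 = 8 * 19^3
Step 2: By maximum modulus principle, maximum is on boundary.
Step 3: Maximum = 8 * 6859 = 54872

54872


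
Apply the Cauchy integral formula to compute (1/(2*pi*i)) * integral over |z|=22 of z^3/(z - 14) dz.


Step 1: f(z) = z^3, a = 14 is inside |z| = 22
Step 2: By Cauchy integral formula: (1/(2pi*i)) * integral = f(a)
Step 3: f(14) = 14^3 = 2744

2744


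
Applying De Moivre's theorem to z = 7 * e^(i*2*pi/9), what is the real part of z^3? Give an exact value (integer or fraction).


Step 1: By De Moivre's theorem, z^3 = 7^3 * e^(i*3*2*pi/9) = 343 * (cos(2*pi/3) + i*sin(2*pi/3))
Step 2: |z|^3 = 7^3 = 343
Step 3: The angle 2*pi/3 already lies in [0, 2*pi)
Step 4: cos(2*pi/3) = -1/2
Step 5: Re(z^3) = 343 * (-1/2) = -343/2

-343/2


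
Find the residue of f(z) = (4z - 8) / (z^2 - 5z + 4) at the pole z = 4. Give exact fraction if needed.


Step 1: Q(z) = z^2 - 5z + 4 = (z - 4)(z - 1)
Step 2: Q'(z) = 2z - 5
Step 3: Q'(4) = 3, P(4) = 8
Step 4: Res = P(4)/Q'(4) = 8/3 = 8/3

8/3


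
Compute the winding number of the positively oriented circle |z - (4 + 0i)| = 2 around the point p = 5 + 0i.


Step 1: Center c = (4, 0), radius = 2
Step 2: |p - c|^2 = 1^2 + 0^2 = 1
Step 3: r^2 = 4
Step 4: |p-c| < r so winding number = 1

1


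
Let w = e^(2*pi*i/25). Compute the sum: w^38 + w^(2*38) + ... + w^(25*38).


Step 1: The sum sum_{j=1}^{n} w^(k*j) equals n if n | k, else 0.
Step 2: Here n = 25, k = 38
Step 3: Does n divide k? 25 | 38 -> False
Step 4: Sum = 0

0


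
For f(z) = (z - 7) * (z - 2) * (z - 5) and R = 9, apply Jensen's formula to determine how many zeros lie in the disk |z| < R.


Jensen's formula: (1/2pi)*integral log|f(Re^it)|dt = log|f(0)| + sum_{|a_k|<R} log(R/|a_k|)
Step 1: f(0) = (-7) * (-2) * (-5) = -70
Step 2: log|f(0)| = log|7| + log|2| + log|5| = 4.2485
Step 3: Zeros inside |z| < 9: 7, 2, 5
Step 4: Jensen sum = log(9/7) + log(9/2) + log(9/5) = 2.3432
Step 5: n(R) = number of terms in the Jensen sum = count of zeros inside |z| < 9 = 3

3


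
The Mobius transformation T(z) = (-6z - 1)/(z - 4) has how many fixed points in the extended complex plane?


Step 1: Fixed points satisfy T(z) = z
Step 2: z^2 + 2z + 1 = 0
Step 3: Discriminant = 2^2 - 4*1*1 = 0
Step 4: Number of fixed points = 1

1


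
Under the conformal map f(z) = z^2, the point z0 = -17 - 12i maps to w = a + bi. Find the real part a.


Step 1: z0 = -17 - 12i
Step 2: z0^2 = (-17)^2 - (-12)^2 + 408i
Step 3: real part = 289 - 144 = 145

145


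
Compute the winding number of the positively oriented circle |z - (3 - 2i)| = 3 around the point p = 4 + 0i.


Step 1: Center c = (3, -2), radius = 3
Step 2: |p - c|^2 = 1^2 + 2^2 = 5
Step 3: r^2 = 9
Step 4: |p-c| < r so winding number = 1

1


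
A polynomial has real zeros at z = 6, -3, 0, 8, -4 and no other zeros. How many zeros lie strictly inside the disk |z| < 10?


Step 1: Check each root:
  z = 6: |6| = 6 < 10
  z = -3: |-3| = 3 < 10
  z = 0: |0| = 0 < 10
  z = 8: |8| = 8 < 10
  z = -4: |-4| = 4 < 10
Step 2: Count = 5

5


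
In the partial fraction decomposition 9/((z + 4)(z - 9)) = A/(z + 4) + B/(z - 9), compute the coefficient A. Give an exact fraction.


Step 1: Multiply both sides by (z + 4) and set z = -4
Step 2: A = 9 / (-4 - 9)
Step 3: A = 9 / (-13)
Step 4: A = -9/13

-9/13


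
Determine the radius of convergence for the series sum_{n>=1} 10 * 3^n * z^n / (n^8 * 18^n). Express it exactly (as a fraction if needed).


Step 1: General term a_n = 10 * 3^n / (n^8 * 18^n)
Step 2: By the root test, |a_n|^(1/n) = 10^(1/n) * 3 / (n^(8/n) * 18) -> 3/18 as n -> infinity (since 10^(1/n) -> 1 and n^(8/n) -> 1)
Step 3: R = 1/lim|a_n|^(1/n) = 18/3 = 6

6


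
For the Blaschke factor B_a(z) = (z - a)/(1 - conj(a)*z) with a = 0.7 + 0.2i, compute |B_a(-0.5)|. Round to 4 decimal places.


Step 1: Numerator z0 - a = -0.5 - (0.7 + 0.2i) = -1.2 - 0.2i
Step 2: Denominator 1 - conj(a)*z0 = 1 - (0.7 - 0.2i)*(-0.5) = 1.35 - 0.1i
Step 3: |z0 - a|^2 = (-1.2)^2 + (-0.2)^2 = 1.48; |1 - conj(a)*z0|^2 = 1.35^2 + (-0.1)^2 = 1.8325
Step 4: |B_a(-0.5)| = sqrt(1.48 / 1.8325) = sqrt(0.80764)
Step 5: = 0.8987

0.8987


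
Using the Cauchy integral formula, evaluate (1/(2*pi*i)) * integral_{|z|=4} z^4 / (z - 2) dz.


Step 1: f(z) = z^4, a = 2 is inside |z| = 4
Step 2: By Cauchy integral formula: (1/(2pi*i)) * integral = f(a)
Step 3: f(2) = 2^4 = 16

16


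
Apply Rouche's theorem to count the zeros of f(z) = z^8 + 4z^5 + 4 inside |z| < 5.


Step 1: On |z| = 5 the three terms have sizes |z^8| = 5^8 = 390625, |4z^5| = 4*5^5 = 12500, |4| = 4
Step 2: The dominant term is g(z) = z^8; let h(z) = 4z^5 + 4 so f = g + h
Step 3: On |z| = 5: |g| = 390625 and |h| <= 12500 + 4 = 12504
Step 4: Since 390625 > 12504, |h| < |g| on |z| = 5, so by Rouche f has the same number of zeros as g inside |z| < 5
Step 5: g(z) = z^8 has 8 zeros (all at the origin) inside |z| < 5. Answer = 8

8


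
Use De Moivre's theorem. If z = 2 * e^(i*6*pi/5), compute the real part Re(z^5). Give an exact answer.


Step 1: By De Moivre's theorem, z^5 = 2^5 * e^(i*5*6*pi/5) = 32 * (cos(6*pi) + i*sin(6*pi))
Step 2: |z|^5 = 2^5 = 32
Step 3: Reduce the angle mod 2*pi: 6*pi - 6*pi = 0
Step 4: cos(0) = 1
Step 5: Re(z^5) = 32 * 1 = 32

32


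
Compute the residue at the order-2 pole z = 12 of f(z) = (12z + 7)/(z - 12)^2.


Step 1: Pole of order 2 at z = 12
Step 2: Res = lim d/dz [(z - 12)^2 * f(z)] as z -> 12
Step 3: (z - 12)^2 * f(z) = 12z + 7
Step 4: d/dz[12z + 7] = 12

12


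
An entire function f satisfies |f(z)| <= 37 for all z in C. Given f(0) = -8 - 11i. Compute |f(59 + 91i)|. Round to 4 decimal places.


Step 1: By Liouville's theorem, a bounded entire function is constant.
Step 2: f(z) = f(0) = -8 - 11i for all z.
Step 3: |f(w)| = |-8 - 11i| = sqrt(64 + 121)
Step 4: = 13.6015

13.6015


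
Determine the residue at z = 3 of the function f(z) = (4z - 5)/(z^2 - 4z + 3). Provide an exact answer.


Step 1: Q(z) = z^2 - 4z + 3 = (z - 3)(z - 1)
Step 2: Q'(z) = 2z - 4
Step 3: Q'(3) = 2, P(3) = 7
Step 4: Res = P(3)/Q'(3) = 7/2 = 7/2

7/2


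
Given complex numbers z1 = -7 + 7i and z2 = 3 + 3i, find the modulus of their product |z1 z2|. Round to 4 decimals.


Step 1: |z1| = sqrt((-7)^2 + 7^2) = sqrt(98)
Step 2: |z2| = sqrt(3^2 + 3^2) = sqrt(18)
Step 3: |z1*z2| = |z1|*|z2| = sqrt(98) * sqrt(18) = sqrt(98 * 18) = sqrt(1764)
Step 4: = 42.0

42.0


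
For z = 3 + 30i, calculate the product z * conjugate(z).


Step 1: conj(z) = 3 - 30i
Step 2: z * conj(z) = 3^2 + 30^2
Step 3: = 9 + 900 = 909

909


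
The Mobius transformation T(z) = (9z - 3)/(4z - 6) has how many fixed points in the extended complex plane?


Step 1: Fixed points satisfy T(z) = z
Step 2: 4z^2 - 15z + 3 = 0
Step 3: Discriminant = (-15)^2 - 4*4*3 = 177
Step 4: Number of fixed points = 2

2


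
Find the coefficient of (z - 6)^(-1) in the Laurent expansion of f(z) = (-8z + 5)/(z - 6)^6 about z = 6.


Step 1: Write the numerator in powers of (z - 6): -8z + 5 = -8(z - 6) + (-8*6 + 5) = -8(z - 6) - 43
Step 2: Divide by (z - 6)^6: f(z) = -43(z - 6)^(-6) - 8(z - 6)^(-5)
Step 3: This finite sum is the Laurent series of f about z = 6.
Step 4: Only the powers -6 and -5 appear, so the coefficient of (z - 6)^(-1) = 0

0


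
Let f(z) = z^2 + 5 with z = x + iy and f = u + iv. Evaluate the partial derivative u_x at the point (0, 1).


Step 1: f(z) = (x+iy)^2 + 5
Step 2: u = (x^2 - y^2) + 5
Step 3: u_x = 2x + 0
Step 4: At (0, 1): u_x = 0 + 0 = 0

0


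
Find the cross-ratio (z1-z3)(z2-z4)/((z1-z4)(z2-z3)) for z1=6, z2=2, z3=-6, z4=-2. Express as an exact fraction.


Step 1: (z1-z3)(z2-z4) = 12 * 4 = 48
Step 2: (z1-z4)(z2-z3) = 8 * 8 = 64
Step 3: Cross-ratio = 48/64 = 3/4

3/4


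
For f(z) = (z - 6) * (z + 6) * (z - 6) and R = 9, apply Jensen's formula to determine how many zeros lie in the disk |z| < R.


Jensen's formula: (1/2pi)*integral log|f(Re^it)|dt = log|f(0)| + sum_{|a_k|<R} log(R/|a_k|)
Step 1: f(0) = (-6) * 6 * (-6) = 216
Step 2: log|f(0)| = log|6| + log|-6| + log|6| = 5.3753
Step 3: Zeros inside |z| < 9: 6, -6, 6
Step 4: Jensen sum = log(9/6) + log(9/6) + log(9/6) = 1.2164
Step 5: n(R) = number of terms in the Jensen sum = count of zeros inside |z| < 9 = 3

3


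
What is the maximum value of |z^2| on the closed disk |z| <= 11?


Step 1: On |z| = 11, |f(z)| = |z|^2 = 11^2
Step 2: By maximum modulus principle, maximum is on boundary.
Step 3: Maximum = 121 = 121

121


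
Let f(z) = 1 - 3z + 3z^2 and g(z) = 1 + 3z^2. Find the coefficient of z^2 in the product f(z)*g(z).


Step 1: z^2 term in f*g comes from: (1)*(3z^2) + (-3z)*(0) + (3z^2)*(1)
Step 2: = 3 + 0 + 3
Step 3: = 6

6


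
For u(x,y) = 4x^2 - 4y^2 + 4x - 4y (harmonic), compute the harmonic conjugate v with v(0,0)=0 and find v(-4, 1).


Step 1: v_x = -u_y = 8y + 4
Step 2: v_y = u_x = 8x + 4
Step 3: v = 8xy + 4x + 4y + C
Step 4: v(0,0) = 0 => C = 0
Step 5: v(-4, 1) = -44

-44


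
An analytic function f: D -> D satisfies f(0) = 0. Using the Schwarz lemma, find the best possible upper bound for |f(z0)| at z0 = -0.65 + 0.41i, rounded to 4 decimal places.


Step 1: Schwarz lemma: if f: D -> D is analytic with f(0) = 0, then |f(z)| <= |z| for all z in D, and this is sharp (f(z) = z).
Step 2: |z0|^2 = (-0.65)^2 + 0.41^2 = 0.5906
Step 3: |z0| = sqrt(0.5906) = 0.768505
Step 4: Best bound = |z0| = 0.7685

0.7685


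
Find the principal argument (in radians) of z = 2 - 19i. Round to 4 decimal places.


Step 1: z = 2 - 19i
Step 2: arg(z) = atan2(-19, 2)
Step 3: arg(z) = -1.4659

-1.4659


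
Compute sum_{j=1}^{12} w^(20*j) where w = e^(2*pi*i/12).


Step 1: The sum sum_{j=1}^{n} w^(k*j) equals n if n | k, else 0.
Step 2: Here n = 12, k = 20
Step 3: Does n divide k? 12 | 20 -> False
Step 4: Sum = 0

0


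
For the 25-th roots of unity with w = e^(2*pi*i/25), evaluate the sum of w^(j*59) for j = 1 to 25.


Step 1: The sum sum_{j=1}^{n} w^(k*j) equals n if n | k, else 0.
Step 2: Here n = 25, k = 59
Step 3: Does n divide k? 25 | 59 -> False
Step 4: Sum = 0

0


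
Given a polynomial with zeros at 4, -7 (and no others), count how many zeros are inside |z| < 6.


Step 1: Check each root:
  z = 4: |4| = 4 < 6
  z = -7: |-7| = 7 >= 6
Step 2: Count = 1

1


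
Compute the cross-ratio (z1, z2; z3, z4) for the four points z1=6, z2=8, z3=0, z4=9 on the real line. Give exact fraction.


Step 1: (z1-z3)(z2-z4) = 6 * (-1) = -6
Step 2: (z1-z4)(z2-z3) = (-3) * 8 = -24
Step 3: Cross-ratio = 6/24 = 1/4

1/4


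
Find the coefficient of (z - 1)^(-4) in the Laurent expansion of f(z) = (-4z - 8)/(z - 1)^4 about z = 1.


Step 1: Write the numerator in powers of (z - 1): -4z - 8 = -4(z - 1) + (-4*1 - 8) = -4(z - 1) - 12
Step 2: Divide by (z - 1)^4: f(z) = -12(z - 1)^(-4) - 4(z - 1)^(-3)
Step 3: This finite sum is the Laurent series of f about z = 1.
Step 4: Coefficient of (z - 1)^(-4) = -4*1 - 8 = -12

-12


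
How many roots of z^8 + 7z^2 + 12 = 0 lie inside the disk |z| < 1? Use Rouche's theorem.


Step 1: On |z| = 1 the three terms have sizes |z^8| = 1^8 = 1, |7z^2| = 7*1^2 = 7, |12| = 12
Step 2: The dominant term is g(z) = 12; let h(z) = z^8 + 7z^2 so f = g + h
Step 3: On |z| = 1: |g| = 12 and |h| <= 1 + 7 = 8
Step 4: Since 12 > 8, |h| < |g| on |z| = 1, so by Rouche f has the same number of zeros as g inside |z| < 1
Step 5: g(z) = 12 is a nonzero constant with no zeros inside |z| < 1. Answer = 0

0


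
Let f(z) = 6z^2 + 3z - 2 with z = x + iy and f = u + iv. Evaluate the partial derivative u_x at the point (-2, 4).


Step 1: f(z) = 6(x+iy)^2 + 3(x+iy) - 2
Step 2: u = 6(x^2 - y^2) + 3x - 2
Step 3: u_x = 12x + 3
Step 4: At (-2, 4): u_x = -24 + 3 = -21

-21


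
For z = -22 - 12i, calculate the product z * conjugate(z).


Step 1: conj(z) = -22 + 12i
Step 2: z * conj(z) = (-22)^2 + (-12)^2
Step 3: = 484 + 144 = 628

628


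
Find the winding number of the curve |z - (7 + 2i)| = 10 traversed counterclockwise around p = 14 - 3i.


Step 1: Center c = (7, 2), radius = 10
Step 2: |p - c|^2 = 7^2 + (-5)^2 = 74
Step 3: r^2 = 100
Step 4: |p-c| < r so winding number = 1

1


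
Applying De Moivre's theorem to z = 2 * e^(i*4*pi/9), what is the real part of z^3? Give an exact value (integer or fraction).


Step 1: By De Moivre's theorem, z^3 = 2^3 * e^(i*3*4*pi/9) = 8 * (cos(4*pi/3) + i*sin(4*pi/3))
Step 2: |z|^3 = 2^3 = 8
Step 3: The angle 4*pi/3 already lies in [0, 2*pi)
Step 4: cos(4*pi/3) = -1/2
Step 5: Re(z^3) = 8 * (-1/2) = -4

-4


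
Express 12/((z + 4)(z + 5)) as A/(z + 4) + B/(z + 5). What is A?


Step 1: Multiply both sides by (z + 4) and set z = -4
Step 2: A = 12 / (-4 + 5)
Step 3: A = 12 / 1
Step 4: A = 12

12


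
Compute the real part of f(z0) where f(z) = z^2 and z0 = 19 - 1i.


Step 1: z0 = 19 - 1i
Step 2: z0^2 = 19^2 - (-1)^2 - 38i
Step 3: real part = 361 - 1 = 360

360


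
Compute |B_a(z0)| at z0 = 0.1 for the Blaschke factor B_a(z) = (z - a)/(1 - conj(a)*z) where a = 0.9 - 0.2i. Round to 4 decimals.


Step 1: Numerator z0 - a = 0.1 - (0.9 - 0.2i) = -0.8 + 0.2i
Step 2: Denominator 1 - conj(a)*z0 = 1 - (0.9 + 0.2i)*0.1 = 0.91 - 0.02i
Step 3: |z0 - a|^2 = (-0.8)^2 + 0.2^2 = 0.68; |1 - conj(a)*z0|^2 = 0.91^2 + (-0.02)^2 = 0.8285
Step 4: |B_a(0.1)| = sqrt(0.68 / 0.8285) = sqrt(0.82076)
Step 5: = 0.906

0.906


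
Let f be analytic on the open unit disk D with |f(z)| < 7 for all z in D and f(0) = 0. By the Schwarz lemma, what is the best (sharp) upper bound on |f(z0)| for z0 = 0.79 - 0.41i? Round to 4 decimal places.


Step 1: g = f/7 maps D -> D with g(0) = 0, so by the Schwarz lemma |g(z)| <= |z|, i.e. |f(z)| <= 7|z|; this is sharp (f(z) = 7z).
Step 2: |z0|^2 = 0.79^2 + (-0.41)^2 = 0.7922
Step 3: |z0| = sqrt(0.7922) = 0.890056
Step 4: Best bound = 7 * |z0| = 7 * 0.890056 = 6.2304

6.2304


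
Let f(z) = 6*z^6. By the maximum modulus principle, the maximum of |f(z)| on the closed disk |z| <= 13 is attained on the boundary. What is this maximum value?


Step 1: On |z| = 13, |f(z)| = 6 * |z|^6 = 6 * 13^6
Step 2: By maximum modulus principle, maximum is on boundary.
Step 3: Maximum = 6 * 4826809 = 28960854

28960854


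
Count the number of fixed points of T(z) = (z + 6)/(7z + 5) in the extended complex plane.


Step 1: Fixed points satisfy T(z) = z
Step 2: 7z^2 + 4z - 6 = 0
Step 3: Discriminant = 4^2 - 4*7*(-6) = 184
Step 4: Number of fixed points = 2

2


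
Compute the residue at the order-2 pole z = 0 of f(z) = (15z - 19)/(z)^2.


Step 1: Pole of order 2 at z = 0
Step 2: Res = lim d/dz [(z)^2 * f(z)] as z -> 0
Step 3: (z)^2 * f(z) = 15z - 19
Step 4: d/dz[15z - 19] = 15

15


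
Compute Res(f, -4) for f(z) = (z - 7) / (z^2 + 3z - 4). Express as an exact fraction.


Step 1: Q(z) = z^2 + 3z - 4 = (z + 4)(z - 1)
Step 2: Q'(z) = 2z + 3
Step 3: Q'(-4) = -5, P(-4) = -11
Step 4: Res = P(-4)/Q'(-4) = -11/(-5) = 11/5

11/5


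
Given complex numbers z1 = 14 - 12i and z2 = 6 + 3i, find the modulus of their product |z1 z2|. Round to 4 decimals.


Step 1: |z1| = sqrt(14^2 + (-12)^2) = sqrt(340)
Step 2: |z2| = sqrt(6^2 + 3^2) = sqrt(45)
Step 3: |z1*z2| = |z1|*|z2| = sqrt(340) * sqrt(45) = sqrt(340 * 45) = sqrt(15300)
Step 4: = 123.6932

123.6932


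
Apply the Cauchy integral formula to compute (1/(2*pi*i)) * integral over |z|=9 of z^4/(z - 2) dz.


Step 1: f(z) = z^4, a = 2 is inside |z| = 9
Step 2: By Cauchy integral formula: (1/(2pi*i)) * integral = f(a)
Step 3: f(2) = 2^4 = 16

16


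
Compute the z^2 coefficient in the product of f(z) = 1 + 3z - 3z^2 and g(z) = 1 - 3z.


Step 1: z^2 term in f*g comes from: (1)*(0) + (3z)*(-3z) + (-3z^2)*(1)
Step 2: = 0 - 9 - 3
Step 3: = -12

-12


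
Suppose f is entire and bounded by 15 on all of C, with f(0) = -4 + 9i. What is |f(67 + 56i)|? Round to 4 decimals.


Step 1: By Liouville's theorem, a bounded entire function is constant.
Step 2: f(z) = f(0) = -4 + 9i for all z.
Step 3: |f(w)| = |-4 + 9i| = sqrt(16 + 81)
Step 4: = 9.8489

9.8489


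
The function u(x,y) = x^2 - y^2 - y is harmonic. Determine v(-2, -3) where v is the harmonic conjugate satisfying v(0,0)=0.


Step 1: v_x = -u_y = 2y + 1
Step 2: v_y = u_x = 2x + 0
Step 3: v = 2xy + x + C
Step 4: v(0,0) = 0 => C = 0
Step 5: v(-2, -3) = 10

10


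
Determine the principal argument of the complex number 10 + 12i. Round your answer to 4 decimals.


Step 1: z = 10 + 12i
Step 2: arg(z) = atan2(12, 10)
Step 3: arg(z) = 0.8761

0.8761


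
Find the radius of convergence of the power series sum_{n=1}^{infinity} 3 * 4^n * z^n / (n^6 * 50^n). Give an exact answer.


Step 1: General term a_n = 3 * 4^n / (n^6 * 50^n)
Step 2: By the root test, |a_n|^(1/n) = 3^(1/n) * 4 / (n^(6/n) * 50) -> 4/50 as n -> infinity (since 3^(1/n) -> 1 and n^(6/n) -> 1)
Step 3: R = 1/lim|a_n|^(1/n) = 50/4 = 25/2

25/2


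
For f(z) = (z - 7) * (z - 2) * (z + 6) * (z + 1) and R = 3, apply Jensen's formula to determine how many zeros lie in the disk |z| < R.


Jensen's formula: (1/2pi)*integral log|f(Re^it)|dt = log|f(0)| + sum_{|a_k|<R} log(R/|a_k|)
Step 1: f(0) = (-7) * (-2) * 6 * 1 = 84
Step 2: log|f(0)| = log|7| + log|2| + log|-6| + log|-1| = 4.4308
Step 3: Zeros inside |z| < 3: 2, -1
Step 4: Jensen sum = log(3/2) + log(3/1) = 1.5041
Step 5: n(R) = number of terms in the Jensen sum = count of zeros inside |z| < 3 = 2

2


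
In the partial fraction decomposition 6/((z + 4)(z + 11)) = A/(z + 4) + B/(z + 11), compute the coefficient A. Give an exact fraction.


Step 1: Multiply both sides by (z + 4) and set z = -4
Step 2: A = 6 / (-4 + 11)
Step 3: A = 6 / 7
Step 4: A = 6/7

6/7


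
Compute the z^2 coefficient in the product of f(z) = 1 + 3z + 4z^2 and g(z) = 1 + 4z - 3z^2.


Step 1: z^2 term in f*g comes from: (1)*(-3z^2) + (3z)*(4z) + (4z^2)*(1)
Step 2: = -3 + 12 + 4
Step 3: = 13

13


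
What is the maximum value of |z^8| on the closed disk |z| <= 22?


Step 1: On |z| = 22, |f(z)| = |z|^8 = 22^8
Step 2: By maximum modulus principle, maximum is on boundary.
Step 3: Maximum = 54875873536 = 54875873536

54875873536


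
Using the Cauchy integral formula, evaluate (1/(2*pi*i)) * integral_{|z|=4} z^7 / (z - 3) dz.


Step 1: f(z) = z^7, a = 3 is inside |z| = 4
Step 2: By Cauchy integral formula: (1/(2pi*i)) * integral = f(a)
Step 3: f(3) = 3^7 = 2187

2187


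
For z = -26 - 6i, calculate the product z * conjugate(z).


Step 1: conj(z) = -26 + 6i
Step 2: z * conj(z) = (-26)^2 + (-6)^2
Step 3: = 676 + 36 = 712

712


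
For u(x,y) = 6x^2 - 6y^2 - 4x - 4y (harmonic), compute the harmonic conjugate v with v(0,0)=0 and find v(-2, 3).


Step 1: v_x = -u_y = 12y + 4
Step 2: v_y = u_x = 12x - 4
Step 3: v = 12xy + 4x - 4y + C
Step 4: v(0,0) = 0 => C = 0
Step 5: v(-2, 3) = -92

-92


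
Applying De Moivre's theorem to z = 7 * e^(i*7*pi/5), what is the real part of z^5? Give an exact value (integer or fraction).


Step 1: By De Moivre's theorem, z^5 = 7^5 * e^(i*5*7*pi/5) = 16807 * (cos(7*pi) + i*sin(7*pi))
Step 2: |z|^5 = 7^5 = 16807
Step 3: Reduce the angle mod 2*pi: 7*pi - 6*pi = pi
Step 4: cos(pi) = -1
Step 5: Re(z^5) = 16807 * (-1) = -16807

-16807


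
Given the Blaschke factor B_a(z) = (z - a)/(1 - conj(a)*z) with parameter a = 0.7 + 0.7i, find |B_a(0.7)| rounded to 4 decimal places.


Step 1: Numerator z0 - a = 0.7 - (0.7 + 0.7i) = 0 - 0.7i
Step 2: Denominator 1 - conj(a)*z0 = 1 - (0.7 - 0.7i)*0.7 = 0.51 + 0.49i
Step 3: |z0 - a|^2 = 0^2 + (-0.7)^2 = 0.49; |1 - conj(a)*z0|^2 = 0.51^2 + 0.49^2 = 0.5002
Step 4: |B_a(0.7)| = sqrt(0.49 / 0.5002) = sqrt(0.979608)
Step 5: = 0.9898

0.9898


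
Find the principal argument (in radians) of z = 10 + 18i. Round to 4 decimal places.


Step 1: z = 10 + 18i
Step 2: arg(z) = atan2(18, 10)
Step 3: arg(z) = 1.0637

1.0637


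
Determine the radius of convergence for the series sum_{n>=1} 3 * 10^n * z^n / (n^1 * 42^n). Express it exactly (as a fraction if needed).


Step 1: General term a_n = 3 * 10^n / (n^1 * 42^n)
Step 2: By the root test, |a_n|^(1/n) = 3^(1/n) * 10 / (n^(1/n) * 42) -> 10/42 as n -> infinity (since 3^(1/n) -> 1 and n^(1/n) -> 1)
Step 3: R = 1/lim|a_n|^(1/n) = 42/10 = 21/5

21/5


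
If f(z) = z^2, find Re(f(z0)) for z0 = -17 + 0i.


Step 1: z0 = -17 + 0i
Step 2: z0^2 = (-17)^2 - 0^2 + 0i
Step 3: real part = 289 - 0 = 289

289


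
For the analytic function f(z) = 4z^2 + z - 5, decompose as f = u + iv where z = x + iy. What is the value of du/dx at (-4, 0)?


Step 1: f(z) = 4(x+iy)^2 + (x+iy) - 5
Step 2: u = 4(x^2 - y^2) + x - 5
Step 3: u_x = 8x + 1
Step 4: At (-4, 0): u_x = -32 + 1 = -31

-31


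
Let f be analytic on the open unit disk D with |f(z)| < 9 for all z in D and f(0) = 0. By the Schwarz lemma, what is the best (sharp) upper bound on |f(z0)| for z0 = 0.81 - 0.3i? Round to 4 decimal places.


Step 1: g = f/9 maps D -> D with g(0) = 0, so by the Schwarz lemma |g(z)| <= |z|, i.e. |f(z)| <= 9|z|; this is sharp (f(z) = 9z).
Step 2: |z0|^2 = 0.81^2 + (-0.3)^2 = 0.7461
Step 3: |z0| = sqrt(0.7461) = 0.863771
Step 4: Best bound = 9 * |z0| = 9 * 0.863771 = 7.7739

7.7739


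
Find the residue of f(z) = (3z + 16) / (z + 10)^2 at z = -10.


Step 1: Pole of order 2 at z = -10
Step 2: Res = lim d/dz [(z + 10)^2 * f(z)] as z -> -10
Step 3: (z + 10)^2 * f(z) = 3z + 16
Step 4: d/dz[3z + 16] = 3

3


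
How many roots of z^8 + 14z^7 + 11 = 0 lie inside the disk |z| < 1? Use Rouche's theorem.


Step 1: On |z| = 1 the three terms have sizes |z^8| = 1^8 = 1, |14z^7| = 14*1^7 = 14, |11| = 11
Step 2: The dominant term is g(z) = 14z^7; let h(z) = z^8 + 11 so f = g + h
Step 3: On |z| = 1: |g| = 14 and |h| <= 1 + 11 = 12
Step 4: Since 14 > 12, |h| < |g| on |z| = 1, so by Rouche f has the same number of zeros as g inside |z| < 1
Step 5: g(z) = 14z^7 has 7 zeros (at the origin, multiplicity 7) inside |z| < 1. Answer = 7

7


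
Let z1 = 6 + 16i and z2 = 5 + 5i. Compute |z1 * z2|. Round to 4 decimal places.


Step 1: |z1| = sqrt(6^2 + 16^2) = sqrt(292)
Step 2: |z2| = sqrt(5^2 + 5^2) = sqrt(50)
Step 3: |z1*z2| = |z1|*|z2| = sqrt(292) * sqrt(50) = sqrt(292 * 50) = sqrt(14600)
Step 4: = 120.8305

120.8305


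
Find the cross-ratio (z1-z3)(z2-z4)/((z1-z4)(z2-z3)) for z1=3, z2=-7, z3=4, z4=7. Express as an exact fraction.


Step 1: (z1-z3)(z2-z4) = (-1) * (-14) = 14
Step 2: (z1-z4)(z2-z3) = (-4) * (-11) = 44
Step 3: Cross-ratio = 14/44 = 7/22

7/22


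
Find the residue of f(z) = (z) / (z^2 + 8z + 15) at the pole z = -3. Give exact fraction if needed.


Step 1: Q(z) = z^2 + 8z + 15 = (z + 3)(z + 5)
Step 2: Q'(z) = 2z + 8
Step 3: Q'(-3) = 2, P(-3) = -3
Step 4: Res = P(-3)/Q'(-3) = -3/2 = -3/2

-3/2
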